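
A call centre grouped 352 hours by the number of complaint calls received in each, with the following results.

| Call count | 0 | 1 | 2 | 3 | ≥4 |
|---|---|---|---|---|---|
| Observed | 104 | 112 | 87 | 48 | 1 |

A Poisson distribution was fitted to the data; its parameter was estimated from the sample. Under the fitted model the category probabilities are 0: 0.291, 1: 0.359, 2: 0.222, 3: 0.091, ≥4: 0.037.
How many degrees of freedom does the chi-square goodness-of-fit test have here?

3

There are k = 5 categories and 1 parameter estimated from the data, so df = 5 − 1 − 1 = 3.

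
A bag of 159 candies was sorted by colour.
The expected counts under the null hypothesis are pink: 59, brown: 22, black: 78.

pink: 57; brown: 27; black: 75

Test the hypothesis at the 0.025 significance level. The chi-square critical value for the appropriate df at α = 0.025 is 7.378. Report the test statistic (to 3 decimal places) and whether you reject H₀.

1.320; do not reject

pink: (57 − 59)²/59 = 4/59 = 0.0678
brown: (27 − 22)²/22 = 25/22 = 1.1364
black: (75 − 78)²/78 = 9/78 = 0.1154
Sum = 1.320
df = 2. Since 1.320 < 7.378, we do not reject H₀.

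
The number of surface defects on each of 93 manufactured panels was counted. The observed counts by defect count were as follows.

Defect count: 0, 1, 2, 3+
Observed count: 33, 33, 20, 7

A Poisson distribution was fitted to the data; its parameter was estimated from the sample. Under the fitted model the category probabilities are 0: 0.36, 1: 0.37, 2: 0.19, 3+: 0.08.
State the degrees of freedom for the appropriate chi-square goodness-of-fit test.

There are k = 4 categories and 1 parameter estimated from the data, so df = 4 − 1 − 1 = 2.

2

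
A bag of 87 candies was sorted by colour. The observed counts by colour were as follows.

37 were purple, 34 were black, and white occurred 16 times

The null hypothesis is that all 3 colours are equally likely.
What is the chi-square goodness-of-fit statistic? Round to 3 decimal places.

Expected count for each of the 3 categories: 87/3 = 29.
purple: (37 − 29)²/29 = 64/29 = 2.2069
black: (34 − 29)²/29 = 25/29 = 0.8621
white: (16 − 29)²/29 = 169/29 = 5.8276
Sum = 8.897

8.897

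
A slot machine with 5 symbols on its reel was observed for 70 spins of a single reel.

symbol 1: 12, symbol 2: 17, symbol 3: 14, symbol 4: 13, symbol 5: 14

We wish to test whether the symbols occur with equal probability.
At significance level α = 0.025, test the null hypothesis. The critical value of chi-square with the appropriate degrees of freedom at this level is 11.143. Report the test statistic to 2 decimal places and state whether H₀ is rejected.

1.00; do not reject

Expected count for each of the 5 categories: 70/5 = 14.
χ² = (12−14)²/14 + (17−14)²/14 + (14−14)²/14 + (13−14)²/14 + (14−14)²/14
   = 0.286 + 0.643 + 0.000 + 0.071 + 0.000
Sum = 1.00
df = 4. Since 1.00 < 11.143, we do not reject H₀.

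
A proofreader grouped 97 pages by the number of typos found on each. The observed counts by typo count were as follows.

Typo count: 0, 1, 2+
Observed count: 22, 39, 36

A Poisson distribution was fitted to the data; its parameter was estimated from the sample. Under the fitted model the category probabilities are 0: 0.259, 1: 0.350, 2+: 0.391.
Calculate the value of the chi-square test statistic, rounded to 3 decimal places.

1.237

Expected counts E_i = n·p_i: 97×0.259 = 25.123, 97×0.350 = 33.95, 97×0.391 = 37.927.
0: (22 − 25.123)²/25.123 = 9.753129/25.123 = 0.3882
1: (39 − 33.95)²/33.95 = 25.5025/33.95 = 0.7512
2+: (36 − 37.927)²/37.927 = 3.713329/37.927 = 0.0979
Sum = 1.237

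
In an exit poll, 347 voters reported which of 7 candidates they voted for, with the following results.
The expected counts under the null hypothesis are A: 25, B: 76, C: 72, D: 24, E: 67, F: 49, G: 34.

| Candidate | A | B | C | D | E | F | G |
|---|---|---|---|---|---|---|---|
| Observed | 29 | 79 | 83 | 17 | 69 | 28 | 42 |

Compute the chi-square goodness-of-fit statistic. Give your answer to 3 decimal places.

cat         O        E   (O−E)²/E
A          29       25     0.6400
B          79       76     0.1184
C          83       72     1.6806
D          17       24     2.0417
E          69       67     0.0597
F          28       49     9.0000
G          42       34     1.8824
Sum = 15.423

15.423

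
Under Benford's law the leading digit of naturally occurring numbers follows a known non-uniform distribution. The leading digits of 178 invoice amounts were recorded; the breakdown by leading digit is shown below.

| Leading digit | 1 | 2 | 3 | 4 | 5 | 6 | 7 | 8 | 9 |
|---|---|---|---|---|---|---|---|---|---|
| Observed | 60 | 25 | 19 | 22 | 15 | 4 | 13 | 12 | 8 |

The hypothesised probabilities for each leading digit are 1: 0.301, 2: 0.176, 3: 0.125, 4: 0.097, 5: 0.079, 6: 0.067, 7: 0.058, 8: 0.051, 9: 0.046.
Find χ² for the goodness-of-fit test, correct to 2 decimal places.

Expected counts E_i = n·p_i: 178×0.301 = 53.578, 178×0.176 = 31.328, 178×0.125 = 22.25, 178×0.097 = 17.266, 178×0.079 = 14.062, 178×0.067 = 11.926, 178×0.058 = 10.324, 178×0.051 = 9.078, 178×0.046 = 8.188.
χ² = (60−53.578)²/53.578 + (25−31.328)²/31.328 + (19−22.25)²/22.25 + (22−17.266)²/17.266 + (15−14.062)²/14.062 + (4−11.926)²/11.926 + (13−10.324)²/10.324 + (12−9.078)²/9.078 + (8−8.188)²/8.188
   = 0.770 + 1.278 + 0.475 + 1.298 + 0.063 + 5.268 + 0.694 + 0.941 + 0.004
Sum = 10.79

10.79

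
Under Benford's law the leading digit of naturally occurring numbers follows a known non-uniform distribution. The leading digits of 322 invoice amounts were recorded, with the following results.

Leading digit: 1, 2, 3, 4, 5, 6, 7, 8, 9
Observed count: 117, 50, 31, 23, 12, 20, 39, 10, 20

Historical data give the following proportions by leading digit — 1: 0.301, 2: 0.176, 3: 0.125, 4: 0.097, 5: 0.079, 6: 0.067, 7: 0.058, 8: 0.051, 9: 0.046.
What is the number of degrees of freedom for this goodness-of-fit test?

8

There are k = 9 categories and no parameters were estimated from the data, so df = 9 − 1 = 8.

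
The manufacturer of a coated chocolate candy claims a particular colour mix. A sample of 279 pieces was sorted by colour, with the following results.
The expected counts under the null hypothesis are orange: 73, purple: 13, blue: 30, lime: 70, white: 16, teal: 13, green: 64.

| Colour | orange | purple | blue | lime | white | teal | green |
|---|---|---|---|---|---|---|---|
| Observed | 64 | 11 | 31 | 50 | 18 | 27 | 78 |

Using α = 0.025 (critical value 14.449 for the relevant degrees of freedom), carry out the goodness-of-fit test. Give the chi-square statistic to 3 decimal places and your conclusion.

χ² = (64−73)²/73 + (11−13)²/13 + (31−30)²/30 + (50−70)²/70 + (18−16)²/16 + (27−13)²/13 + (78−64)²/64
   = 1.1096 + 0.3077 + 0.0333 + 5.7143 + 0.2500 + 15.0769 + 3.0625
Sum = 25.554
df = 6. Since 25.554 > 14.449, we reject H₀.

25.554; reject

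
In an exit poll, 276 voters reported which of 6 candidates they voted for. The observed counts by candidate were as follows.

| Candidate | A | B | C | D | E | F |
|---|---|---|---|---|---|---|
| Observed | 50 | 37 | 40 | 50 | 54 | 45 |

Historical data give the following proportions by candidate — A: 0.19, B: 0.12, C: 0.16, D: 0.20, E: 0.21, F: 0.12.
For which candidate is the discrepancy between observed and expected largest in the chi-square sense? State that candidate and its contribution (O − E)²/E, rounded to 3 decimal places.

F, 4.261

Expected counts E_i = n·p_i: 276×0.19 = 52.44, 276×0.12 = 33.12, 276×0.16 = 44.16, 276×0.20 = 55.2, 276×0.21 = 57.96, 276×0.12 = 33.12.
cat         O        E   (O−E)²/E
A          50    52.44     0.1135
B          37    33.12     0.4545
C          40    44.16     0.3919
D          50     55.2     0.4899
E          54    57.96     0.2706
F          45    33.12     4.2613
The largest term is for F: 4.261.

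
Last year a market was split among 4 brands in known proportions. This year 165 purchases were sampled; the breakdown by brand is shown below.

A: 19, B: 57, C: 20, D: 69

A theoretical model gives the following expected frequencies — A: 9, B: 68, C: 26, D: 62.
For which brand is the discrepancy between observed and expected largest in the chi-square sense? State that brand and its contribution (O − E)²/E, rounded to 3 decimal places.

cat         O        E   (O−E)²/E
A          19        9    11.1111
B          57       68     1.7794
C          20       26     1.3846
D          69       62     0.7903
The largest term is for A: 11.111.

A, 11.111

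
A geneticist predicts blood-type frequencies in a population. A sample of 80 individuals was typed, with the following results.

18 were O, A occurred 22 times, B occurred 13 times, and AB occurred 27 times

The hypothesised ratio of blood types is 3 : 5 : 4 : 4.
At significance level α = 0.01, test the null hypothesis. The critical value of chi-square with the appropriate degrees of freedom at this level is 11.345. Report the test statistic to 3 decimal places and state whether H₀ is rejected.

Ratio total = 16. Expected counts: 80×3/16 = 15, 80×5/16 = 25, 80×4/16 = 20, 80×4/16 = 20.
O: (18 − 15)²/15 = 9/15 = 0.6000
A: (22 − 25)²/25 = 9/25 = 0.3600
B: (13 − 20)²/20 = 49/20 = 2.4500
AB: (27 − 20)²/20 = 49/20 = 2.4500
Sum = 5.860
df = 3. Since 5.860 < 11.345, we do not reject H₀.

5.860; do not reject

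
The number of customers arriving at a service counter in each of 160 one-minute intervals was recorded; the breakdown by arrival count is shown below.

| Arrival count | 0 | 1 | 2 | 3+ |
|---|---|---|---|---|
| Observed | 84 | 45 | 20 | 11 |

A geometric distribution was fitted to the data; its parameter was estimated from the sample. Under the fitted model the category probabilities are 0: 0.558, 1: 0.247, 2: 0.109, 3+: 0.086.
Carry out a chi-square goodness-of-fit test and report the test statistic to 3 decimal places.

Expected counts E_i = n·p_i: 160×0.558 = 89.28, 160×0.247 = 39.52, 160×0.109 = 17.44, 160×0.086 = 13.76.
cat         O        E   (O−E)²/E
0          84    89.28     0.3123
1          45    39.52     0.7599
2          20    17.44     0.3758
3+         11    13.76     0.5536
Sum = 2.002

2.002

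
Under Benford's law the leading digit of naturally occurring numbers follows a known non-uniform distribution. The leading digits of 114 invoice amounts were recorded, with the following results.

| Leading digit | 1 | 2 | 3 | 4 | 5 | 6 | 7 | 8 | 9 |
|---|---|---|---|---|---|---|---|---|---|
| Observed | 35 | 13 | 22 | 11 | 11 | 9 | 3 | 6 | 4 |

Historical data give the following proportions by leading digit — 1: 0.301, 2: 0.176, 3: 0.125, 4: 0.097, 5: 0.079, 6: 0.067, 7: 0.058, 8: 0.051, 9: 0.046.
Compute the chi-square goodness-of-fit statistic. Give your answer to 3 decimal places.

9.675

Expected counts E_i = n·p_i: 114×0.301 = 34.314, 114×0.176 = 20.064, 114×0.125 = 14.25, 114×0.097 = 11.058, 114×0.079 = 9.006, 114×0.067 = 7.638, 114×0.058 = 6.612, 114×0.051 = 5.814, 114×0.046 = 5.244.
χ² = (35−34.314)²/34.314 + (13−20.064)²/20.064 + (22−14.25)²/14.25 + (11−11.058)²/11.058 + (11−9.006)²/9.006 + (9−7.638)²/7.638 + (3−6.612)²/6.612 + (6−5.814)²/5.814 + (4−5.244)²/5.244
   = 0.0137 + 2.4870 + 4.2149 + 0.0003 + 0.4415 + 0.2429 + 1.9732 + 0.0060 + 0.2951
Sum = 9.675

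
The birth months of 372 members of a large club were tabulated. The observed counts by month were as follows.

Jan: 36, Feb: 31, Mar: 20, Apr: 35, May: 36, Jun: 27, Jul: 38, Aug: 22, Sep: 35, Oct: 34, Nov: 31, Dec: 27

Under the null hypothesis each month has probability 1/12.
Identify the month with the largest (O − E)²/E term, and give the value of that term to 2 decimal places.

Under H₀ each category has probability 1/12, so each expected count is 372/12 = 31.
χ² = (36−31)²/31 + (31−31)²/31 + (20−31)²/31 + (35−31)²/31 + (36−31)²/31 + (27−31)²/31 + (38−31)²/31 + (22−31)²/31 + (35−31)²/31 + (34−31)²/31 + (31−31)²/31 + (27−31)²/31
   = 0.806 + 0.000 + 3.903 + 0.516 + 0.806 + 0.516 + 1.581 + 2.613 + 0.516 + 0.290 + 0.000 + 0.516
The largest term is for Mar: 3.90.

Mar, 3.90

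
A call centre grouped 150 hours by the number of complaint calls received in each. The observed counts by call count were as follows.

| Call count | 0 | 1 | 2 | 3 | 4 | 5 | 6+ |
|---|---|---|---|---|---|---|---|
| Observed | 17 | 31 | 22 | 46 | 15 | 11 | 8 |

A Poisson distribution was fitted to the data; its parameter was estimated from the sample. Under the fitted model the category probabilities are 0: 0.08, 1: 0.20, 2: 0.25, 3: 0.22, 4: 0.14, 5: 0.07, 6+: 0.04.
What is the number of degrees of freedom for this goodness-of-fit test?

There are k = 7 categories and 1 parameter estimated from the data, so df = 7 − 1 − 1 = 5.

5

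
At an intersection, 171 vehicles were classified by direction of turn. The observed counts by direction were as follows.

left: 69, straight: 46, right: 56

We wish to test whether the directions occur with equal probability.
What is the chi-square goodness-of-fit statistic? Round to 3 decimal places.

4.667

Expected count for each of the 3 categories: 171/3 = 57.
χ² = (69−57)²/57 + (46−57)²/57 + (56−57)²/57
   = 2.5263 + 2.1228 + 0.0175
Sum = 4.667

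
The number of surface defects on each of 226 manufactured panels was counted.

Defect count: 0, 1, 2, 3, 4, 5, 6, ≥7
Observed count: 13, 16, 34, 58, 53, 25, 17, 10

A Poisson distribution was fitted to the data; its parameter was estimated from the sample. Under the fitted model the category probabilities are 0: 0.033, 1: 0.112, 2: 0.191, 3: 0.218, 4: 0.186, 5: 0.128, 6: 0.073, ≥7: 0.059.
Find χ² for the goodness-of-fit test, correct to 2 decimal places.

Expected counts E_i = n·p_i: 226×0.033 = 7.458, 226×0.112 = 25.312, 226×0.191 = 43.166, 226×0.218 = 49.268, 226×0.186 = 42.036, 226×0.128 = 28.928, 226×0.073 = 16.498, 226×0.059 = 13.334.
χ² = (13−7.458)²/7.458 + (16−25.312)²/25.312 + (34−43.166)²/43.166 + (58−49.268)²/49.268 + (53−42.036)²/42.036 + (25−28.928)²/28.928 + (17−16.498)²/16.498 + (10−13.334)²/13.334
   = 4.118 + 3.426 + 1.946 + 1.548 + 2.860 + 0.533 + 0.015 + 0.834
Sum = 15.28

15.28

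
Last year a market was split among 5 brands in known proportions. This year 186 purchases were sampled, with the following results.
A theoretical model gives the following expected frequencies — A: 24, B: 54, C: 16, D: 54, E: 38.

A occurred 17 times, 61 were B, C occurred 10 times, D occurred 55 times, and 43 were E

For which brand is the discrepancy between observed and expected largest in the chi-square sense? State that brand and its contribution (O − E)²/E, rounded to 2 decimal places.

C, 2.25

χ² = (17−24)²/24 + (61−54)²/54 + (10−16)²/16 + (55−54)²/54 + (43−38)²/38
   = 2.042 + 0.907 + 2.250 + 0.019 + 0.658
The largest term is for C: 2.25.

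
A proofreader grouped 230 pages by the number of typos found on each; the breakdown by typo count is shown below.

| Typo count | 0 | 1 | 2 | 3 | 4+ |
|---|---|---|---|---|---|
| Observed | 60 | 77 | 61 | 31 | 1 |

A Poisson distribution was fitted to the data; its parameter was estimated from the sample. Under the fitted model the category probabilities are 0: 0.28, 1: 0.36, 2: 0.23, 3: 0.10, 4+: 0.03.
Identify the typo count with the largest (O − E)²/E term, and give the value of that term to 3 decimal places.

Expected counts E_i = n·p_i: 230×0.28 = 64.4, 230×0.36 = 82.8, 230×0.23 = 52.9, 230×0.10 = 23, 230×0.03 = 6.9.
χ² = (60−64.4)²/64.4 + (77−82.8)²/82.8 + (61−52.9)²/52.9 + (31−23)²/23 + (1−6.9)²/6.9
   = 0.3006 + 0.4063 + 1.2403 + 2.7826 + 5.0449
The largest term is for 4+: 5.045.

4+, 5.045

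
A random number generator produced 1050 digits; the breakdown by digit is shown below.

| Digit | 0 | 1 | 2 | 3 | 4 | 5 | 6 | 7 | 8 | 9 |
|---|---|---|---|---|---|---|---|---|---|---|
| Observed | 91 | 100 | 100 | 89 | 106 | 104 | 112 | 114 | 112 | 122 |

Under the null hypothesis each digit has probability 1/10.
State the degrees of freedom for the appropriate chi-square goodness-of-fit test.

There are k = 10 categories and no parameters were estimated from the data, so df = 10 − 1 = 9.

9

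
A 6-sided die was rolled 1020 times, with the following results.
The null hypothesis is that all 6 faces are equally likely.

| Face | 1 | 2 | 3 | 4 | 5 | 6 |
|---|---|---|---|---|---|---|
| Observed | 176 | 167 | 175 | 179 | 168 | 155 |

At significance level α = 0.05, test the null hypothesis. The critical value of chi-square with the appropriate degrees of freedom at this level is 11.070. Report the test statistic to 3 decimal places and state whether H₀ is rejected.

Expected count for each of the 6 categories: 1020/6 = 170.
1: (176 − 170)²/170 = 36/170 = 0.2118
2: (167 − 170)²/170 = 9/170 = 0.0529
3: (175 − 170)²/170 = 25/170 = 0.1471
4: (179 − 170)²/170 = 81/170 = 0.4765
5: (168 − 170)²/170 = 4/170 = 0.0235
6: (155 − 170)²/170 = 225/170 = 1.3235
Sum = 2.235
df = 5. Since 2.235 < 11.070, we do not reject H₀.

2.235; do not reject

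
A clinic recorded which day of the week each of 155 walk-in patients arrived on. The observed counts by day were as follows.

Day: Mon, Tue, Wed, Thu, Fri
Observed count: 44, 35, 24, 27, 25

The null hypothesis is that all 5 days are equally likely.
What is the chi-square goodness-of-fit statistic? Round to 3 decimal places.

9.226

Under H₀ each category has probability 1/5, so each expected count is 155/5 = 31.
χ² = (44−31)²/31 + (35−31)²/31 + (24−31)²/31 + (27−31)²/31 + (25−31)²/31
   = 5.4516 + 0.5161 + 1.5806 + 0.5161 + 1.1613
Sum = 9.226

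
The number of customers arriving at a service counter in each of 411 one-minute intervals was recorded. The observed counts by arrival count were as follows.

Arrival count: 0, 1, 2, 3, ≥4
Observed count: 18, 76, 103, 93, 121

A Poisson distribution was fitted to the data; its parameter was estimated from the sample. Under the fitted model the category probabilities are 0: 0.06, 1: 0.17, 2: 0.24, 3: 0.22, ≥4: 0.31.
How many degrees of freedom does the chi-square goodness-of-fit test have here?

3

There are k = 5 categories and 1 parameter estimated from the data, so df = 5 − 1 − 1 = 3.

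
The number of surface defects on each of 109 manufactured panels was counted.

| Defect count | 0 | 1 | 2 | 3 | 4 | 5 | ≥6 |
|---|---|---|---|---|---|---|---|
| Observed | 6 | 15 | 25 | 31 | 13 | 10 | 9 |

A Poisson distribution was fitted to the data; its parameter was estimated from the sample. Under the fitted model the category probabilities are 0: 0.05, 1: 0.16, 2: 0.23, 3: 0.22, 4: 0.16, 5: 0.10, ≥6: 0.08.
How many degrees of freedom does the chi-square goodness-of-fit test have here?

There are k = 7 categories and 1 parameter estimated from the data, so df = 7 − 1 − 1 = 5.

5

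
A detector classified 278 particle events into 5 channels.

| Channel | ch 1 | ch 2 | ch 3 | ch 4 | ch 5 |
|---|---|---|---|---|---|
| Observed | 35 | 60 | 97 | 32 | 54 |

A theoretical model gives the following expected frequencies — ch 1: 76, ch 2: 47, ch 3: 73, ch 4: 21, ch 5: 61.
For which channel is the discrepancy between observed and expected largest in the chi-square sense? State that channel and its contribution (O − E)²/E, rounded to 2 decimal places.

ch 1, 22.12

cat         O        E   (O−E)²/E
ch 1       35       76     22.118
ch 2       60       47      3.596
ch 3       97       73      7.890
ch 4       32       21      5.762
ch 5       54       61      0.803
The largest term is for ch 1: 22.12.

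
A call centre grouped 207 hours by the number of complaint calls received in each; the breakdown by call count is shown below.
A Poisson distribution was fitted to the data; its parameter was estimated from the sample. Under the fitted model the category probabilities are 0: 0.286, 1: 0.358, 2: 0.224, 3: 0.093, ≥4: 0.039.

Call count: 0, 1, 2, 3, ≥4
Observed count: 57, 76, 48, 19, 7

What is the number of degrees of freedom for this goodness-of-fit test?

There are k = 5 categories and 1 parameter estimated from the data, so df = 5 − 1 − 1 = 3.

3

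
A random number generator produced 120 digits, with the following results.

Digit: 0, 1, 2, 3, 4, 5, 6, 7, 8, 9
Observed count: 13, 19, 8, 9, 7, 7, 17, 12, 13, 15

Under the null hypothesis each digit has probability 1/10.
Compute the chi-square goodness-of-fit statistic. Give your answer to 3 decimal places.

Expected count for each of the 10 categories: 120/10 = 12.
χ² = (13−12)²/12 + (19−12)²/12 + (8−12)²/12 + (9−12)²/12 + (7−12)²/12 + (7−12)²/12 + (17−12)²/12 + (12−12)²/12 + (13−12)²/12 + (15−12)²/12
   = 0.0833 + 4.0833 + 1.3333 + 0.7500 + 2.0833 + 2.0833 + 2.0833 + 0.0000 + 0.0833 + 0.7500
Sum = 13.333

13.333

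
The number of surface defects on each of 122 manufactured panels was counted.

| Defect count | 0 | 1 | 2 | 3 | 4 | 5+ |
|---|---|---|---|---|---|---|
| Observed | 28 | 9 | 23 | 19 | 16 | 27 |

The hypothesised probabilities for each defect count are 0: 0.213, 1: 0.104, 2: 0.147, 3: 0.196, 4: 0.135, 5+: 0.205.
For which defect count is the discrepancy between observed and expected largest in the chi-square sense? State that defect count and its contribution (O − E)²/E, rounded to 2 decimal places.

2, 1.43

Expected counts E_i = n·p_i: 122×0.213 = 25.986, 122×0.104 = 12.688, 122×0.147 = 17.934, 122×0.196 = 23.912, 122×0.135 = 16.47, 122×0.205 = 25.01.
cat         O        E   (O−E)²/E
0          28   25.986      0.156
1           9   12.688      1.072
2          23   17.934      1.431
3          19   23.912      1.009
4          16    16.47      0.013
5+         27    25.01      0.158
The largest term is for 2: 1.43.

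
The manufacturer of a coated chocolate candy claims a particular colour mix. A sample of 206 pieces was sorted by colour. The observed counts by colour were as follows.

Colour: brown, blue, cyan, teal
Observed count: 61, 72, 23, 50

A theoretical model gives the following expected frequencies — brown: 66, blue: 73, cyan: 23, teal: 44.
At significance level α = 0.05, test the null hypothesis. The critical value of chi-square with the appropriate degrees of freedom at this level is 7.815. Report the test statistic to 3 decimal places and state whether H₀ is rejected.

1.211; do not reject

χ² = (61−66)²/66 + (72−73)²/73 + (23−23)²/23 + (50−44)²/44
   = 0.3788 + 0.0137 + 0.0000 + 0.8182
Sum = 1.211
df = 3. Since 1.211 < 7.815, we do not reject H₀.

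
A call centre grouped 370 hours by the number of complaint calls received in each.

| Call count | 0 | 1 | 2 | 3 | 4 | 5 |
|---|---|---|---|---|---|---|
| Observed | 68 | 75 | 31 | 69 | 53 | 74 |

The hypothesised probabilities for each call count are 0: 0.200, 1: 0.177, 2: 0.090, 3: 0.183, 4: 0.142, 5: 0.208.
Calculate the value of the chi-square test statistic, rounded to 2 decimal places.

Expected counts E_i = n·p_i: 370×0.200 = 74, 370×0.177 = 65.49, 370×0.090 = 33.3, 370×0.183 = 67.71, 370×0.142 = 52.54, 370×0.208 = 76.96.
χ² = (68−74)²/74 + (75−65.49)²/65.49 + (31−33.3)²/33.3 + (69−67.71)²/67.71 + (53−52.54)²/52.54 + (74−76.96)²/76.96
   = 0.486 + 1.381 + 0.159 + 0.025 + 0.004 + 0.114
Sum = 2.17

2.17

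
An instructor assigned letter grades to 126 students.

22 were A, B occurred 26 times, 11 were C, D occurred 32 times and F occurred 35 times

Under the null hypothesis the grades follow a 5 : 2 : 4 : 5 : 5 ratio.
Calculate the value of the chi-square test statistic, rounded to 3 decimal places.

Ratio total = 21. Expected counts: 126×5/21 = 30, 126×2/21 = 12, 126×4/21 = 24, 126×5/21 = 30, 126×5/21 = 30.
cat         O        E   (O−E)²/E
A          22       30     2.1333
B          26       12    16.3333
C          11       24     7.0417
D          32       30     0.1333
F          35       30     0.8333
Sum = 26.475

26.475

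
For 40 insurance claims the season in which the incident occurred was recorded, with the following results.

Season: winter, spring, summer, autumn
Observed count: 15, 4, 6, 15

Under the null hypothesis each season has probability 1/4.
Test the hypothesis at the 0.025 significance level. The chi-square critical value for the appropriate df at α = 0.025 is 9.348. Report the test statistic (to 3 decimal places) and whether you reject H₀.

10.200; reject

Under H₀ each category has probability 1/4, so each expected count is 40/4 = 10.
cat         O        E   (O−E)²/E
winter     15       10     2.5000
spring      4       10     3.6000
summer      6       10     1.6000
autumn     15       10     2.5000
Sum = 10.200
df = 3. Since 10.200 > 9.348, we reject H₀.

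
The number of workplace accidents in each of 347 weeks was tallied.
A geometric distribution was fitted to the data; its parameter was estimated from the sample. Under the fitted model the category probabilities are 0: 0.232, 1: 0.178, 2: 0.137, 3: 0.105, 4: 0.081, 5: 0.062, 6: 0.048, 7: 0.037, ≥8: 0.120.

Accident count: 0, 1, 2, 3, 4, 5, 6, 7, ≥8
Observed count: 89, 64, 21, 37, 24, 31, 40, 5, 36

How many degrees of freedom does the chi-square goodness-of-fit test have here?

There are k = 9 categories and 1 parameter estimated from the data, so df = 9 − 1 − 1 = 7.

7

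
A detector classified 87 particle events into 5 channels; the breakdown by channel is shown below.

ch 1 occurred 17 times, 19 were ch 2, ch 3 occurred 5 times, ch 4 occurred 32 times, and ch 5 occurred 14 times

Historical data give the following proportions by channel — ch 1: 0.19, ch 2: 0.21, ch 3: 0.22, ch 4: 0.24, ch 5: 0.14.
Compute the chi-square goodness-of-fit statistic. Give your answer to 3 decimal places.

16.683

Expected counts E_i = n·p_i: 87×0.19 = 16.53, 87×0.21 = 18.27, 87×0.22 = 19.14, 87×0.24 = 20.88, 87×0.14 = 12.18.
ch 1: (17 − 16.53)²/16.53 = 0.2209/16.53 = 0.0134
ch 2: (19 − 18.27)²/18.27 = 0.5329/18.27 = 0.0292
ch 3: (5 − 19.14)²/19.14 = 199.9396/19.14 = 10.4462
ch 4: (32 − 20.88)²/20.88 = 123.6544/20.88 = 5.9221
ch 5: (14 − 12.18)²/12.18 = 3.3124/12.18 = 0.2720
Sum = 16.683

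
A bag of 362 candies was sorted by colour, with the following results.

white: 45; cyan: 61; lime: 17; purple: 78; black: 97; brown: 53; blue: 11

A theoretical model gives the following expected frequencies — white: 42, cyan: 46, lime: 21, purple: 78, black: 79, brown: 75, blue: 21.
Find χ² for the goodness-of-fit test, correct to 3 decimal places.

χ² = (45−42)²/42 + (61−46)²/46 + (17−21)²/21 + (78−78)²/78 + (97−79)²/79 + (53−75)²/75 + (11−21)²/21
   = 0.2143 + 4.8913 + 0.7619 + 0.0000 + 4.1013 + 6.4533 + 4.7619
Sum = 21.184

21.184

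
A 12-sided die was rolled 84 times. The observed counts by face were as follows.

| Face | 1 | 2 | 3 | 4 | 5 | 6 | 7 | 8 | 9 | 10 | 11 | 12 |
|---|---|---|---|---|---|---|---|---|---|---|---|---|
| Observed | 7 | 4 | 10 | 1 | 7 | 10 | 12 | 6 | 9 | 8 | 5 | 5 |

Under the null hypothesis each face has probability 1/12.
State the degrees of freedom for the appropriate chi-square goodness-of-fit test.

There are k = 12 categories and no parameters were estimated from the data, so df = 12 − 1 = 11.

11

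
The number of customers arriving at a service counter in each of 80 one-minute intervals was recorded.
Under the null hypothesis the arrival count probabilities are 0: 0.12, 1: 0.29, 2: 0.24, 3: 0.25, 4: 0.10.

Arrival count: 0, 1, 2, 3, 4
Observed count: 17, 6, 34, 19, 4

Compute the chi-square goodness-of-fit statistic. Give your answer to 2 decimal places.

31.91

Expected counts E_i = n·p_i: 80×0.12 = 9.6, 80×0.29 = 23.2, 80×0.24 = 19.2, 80×0.25 = 20, 80×0.10 = 8.
cat         O        E   (O−E)²/E
0          17      9.6      5.704
1           6     23.2     12.752
2          34     19.2     11.408
3          19       20      0.050
4           4        8      2.000
Sum = 31.91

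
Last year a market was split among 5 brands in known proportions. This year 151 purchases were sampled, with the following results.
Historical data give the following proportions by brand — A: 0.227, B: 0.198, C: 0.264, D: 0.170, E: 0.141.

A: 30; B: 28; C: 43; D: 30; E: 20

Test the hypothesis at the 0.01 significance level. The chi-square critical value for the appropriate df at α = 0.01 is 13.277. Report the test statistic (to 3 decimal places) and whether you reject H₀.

1.710; do not reject

Expected counts E_i = n·p_i: 151×0.227 = 34.277, 151×0.198 = 29.898, 151×0.264 = 39.864, 151×0.170 = 25.67, 151×0.141 = 21.291.
cat         O        E   (O−E)²/E
A          30   34.277     0.5337
B          28   29.898     0.1205
C          43   39.864     0.2467
D          30    25.67     0.7304
E          20   21.291     0.0783
Sum = 1.710
df = 4. Since 1.710 < 13.277, we do not reject H₀.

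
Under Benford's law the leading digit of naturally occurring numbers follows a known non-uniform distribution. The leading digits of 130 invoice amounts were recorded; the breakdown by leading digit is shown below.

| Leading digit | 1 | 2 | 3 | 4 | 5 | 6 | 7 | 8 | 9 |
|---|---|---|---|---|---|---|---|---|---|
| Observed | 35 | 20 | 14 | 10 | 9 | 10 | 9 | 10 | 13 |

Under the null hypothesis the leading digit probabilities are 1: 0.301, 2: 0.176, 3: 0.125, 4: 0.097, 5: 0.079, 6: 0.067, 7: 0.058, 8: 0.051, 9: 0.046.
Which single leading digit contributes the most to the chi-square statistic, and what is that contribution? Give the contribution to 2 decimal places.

9, 8.24

Expected counts E_i = n·p_i: 130×0.301 = 39.13, 130×0.176 = 22.88, 130×0.125 = 16.25, 130×0.097 = 12.61, 130×0.079 = 10.27, 130×0.067 = 8.71, 130×0.058 = 7.54, 130×0.051 = 6.63, 130×0.046 = 5.98.
χ² = (35−39.13)²/39.13 + (20−22.88)²/22.88 + (14−16.25)²/16.25 + (10−12.61)²/12.61 + (9−10.27)²/10.27 + (10−8.71)²/8.71 + (9−7.54)²/7.54 + (10−6.63)²/6.63 + (13−5.98)²/5.98
   = 0.436 + 0.363 + 0.312 + 0.540 + 0.157 + 0.191 + 0.283 + 1.713 + 8.241
The largest term is for 9: 8.24.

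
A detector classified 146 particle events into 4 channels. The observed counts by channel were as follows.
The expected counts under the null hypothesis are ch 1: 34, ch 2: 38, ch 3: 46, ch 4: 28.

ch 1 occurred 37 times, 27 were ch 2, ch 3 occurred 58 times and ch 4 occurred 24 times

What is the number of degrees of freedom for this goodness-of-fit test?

3

There are k = 4 categories and no parameters were estimated from the data, so df = 4 − 1 = 3.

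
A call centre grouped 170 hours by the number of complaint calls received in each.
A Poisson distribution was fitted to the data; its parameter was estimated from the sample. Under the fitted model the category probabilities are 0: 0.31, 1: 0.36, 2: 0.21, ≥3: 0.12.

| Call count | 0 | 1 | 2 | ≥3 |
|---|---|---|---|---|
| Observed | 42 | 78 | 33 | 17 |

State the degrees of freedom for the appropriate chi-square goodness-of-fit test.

There are k = 4 categories and 1 parameter estimated from the data, so df = 4 − 1 − 1 = 2.

2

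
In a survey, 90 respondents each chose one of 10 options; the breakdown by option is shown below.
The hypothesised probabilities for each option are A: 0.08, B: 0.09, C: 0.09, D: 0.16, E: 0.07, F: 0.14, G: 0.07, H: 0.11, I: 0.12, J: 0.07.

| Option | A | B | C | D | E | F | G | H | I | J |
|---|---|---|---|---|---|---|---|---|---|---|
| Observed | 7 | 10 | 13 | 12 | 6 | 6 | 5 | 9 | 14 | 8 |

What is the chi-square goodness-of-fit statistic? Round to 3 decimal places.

9.044

Expected counts E_i = n·p_i: 90×0.08 = 7.2, 90×0.09 = 8.1, 90×0.09 = 8.1, 90×0.16 = 14.4, 90×0.07 = 6.3, 90×0.14 = 12.6, 90×0.07 = 6.3, 90×0.11 = 9.9, 90×0.12 = 10.8, 90×0.07 = 6.3.
χ² = (7−7.2)²/7.2 + (10−8.1)²/8.1 + (13−8.1)²/8.1 + (12−14.4)²/14.4 + (6−6.3)²/6.3 + (6−12.6)²/12.6 + (5−6.3)²/6.3 + (9−9.9)²/9.9 + (14−10.8)²/10.8 + (8−6.3)²/6.3
   = 0.0056 + 0.4457 + 2.9642 + 0.4000 + 0.0143 + 3.4571 + 0.2683 + 0.0818 + 0.9481 + 0.4587
Sum = 9.044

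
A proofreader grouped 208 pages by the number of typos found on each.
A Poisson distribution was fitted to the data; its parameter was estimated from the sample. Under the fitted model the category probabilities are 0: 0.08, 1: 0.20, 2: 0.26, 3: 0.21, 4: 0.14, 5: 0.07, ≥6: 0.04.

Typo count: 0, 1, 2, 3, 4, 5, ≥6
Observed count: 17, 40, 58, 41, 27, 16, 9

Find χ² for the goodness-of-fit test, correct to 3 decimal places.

Expected counts E_i = n·p_i: 208×0.08 = 16.64, 208×0.20 = 41.6, 208×0.26 = 54.08, 208×0.21 = 43.68, 208×0.14 = 29.12, 208×0.07 = 14.56, 208×0.04 = 8.32.
0: (17 − 16.64)²/16.64 = 0.1296/16.64 = 0.0078
1: (40 − 41.6)²/41.6 = 2.56/41.6 = 0.0615
2: (58 − 54.08)²/54.08 = 15.3664/54.08 = 0.2841
3: (41 − 43.68)²/43.68 = 7.1824/43.68 = 0.1644
4: (27 − 29.12)²/29.12 = 4.4944/29.12 = 0.1543
5: (16 − 14.56)²/14.56 = 2.0736/14.56 = 0.1424
≥6: (9 − 8.32)²/8.32 = 0.4624/8.32 = 0.0556
Sum = 0.870

0.870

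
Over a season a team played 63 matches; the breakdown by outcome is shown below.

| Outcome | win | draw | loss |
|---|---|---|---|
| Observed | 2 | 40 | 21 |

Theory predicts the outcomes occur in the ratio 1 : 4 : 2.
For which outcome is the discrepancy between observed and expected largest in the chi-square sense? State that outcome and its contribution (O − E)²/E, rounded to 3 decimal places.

Ratio total = 7. Expected counts: 63×1/7 = 9, 63×4/7 = 36, 63×2/7 = 18.
cat         O        E   (O−E)²/E
win         2        9     5.4444
draw       40       36     0.4444
loss       21       18     0.5000
The largest term is for win: 5.444.

win, 5.444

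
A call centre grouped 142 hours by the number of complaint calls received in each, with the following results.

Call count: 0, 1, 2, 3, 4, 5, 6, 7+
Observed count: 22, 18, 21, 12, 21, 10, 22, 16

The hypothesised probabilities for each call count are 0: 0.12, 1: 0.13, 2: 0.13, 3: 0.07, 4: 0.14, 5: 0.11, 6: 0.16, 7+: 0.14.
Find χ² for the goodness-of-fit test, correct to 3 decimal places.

5.097

Expected counts E_i = n·p_i: 142×0.12 = 17.04, 142×0.13 = 18.46, 142×0.13 = 18.46, 142×0.07 = 9.94, 142×0.14 = 19.88, 142×0.11 = 15.62, 142×0.16 = 22.72, 142×0.14 = 19.88.
χ² = (22−17.04)²/17.04 + (18−18.46)²/18.46 + (21−18.46)²/18.46 + (12−9.94)²/9.94 + (21−19.88)²/19.88 + (10−15.62)²/15.62 + (22−22.72)²/22.72 + (16−19.88)²/19.88
   = 1.4438 + 0.0115 + 0.3495 + 0.4269 + 0.0631 + 2.0220 + 0.0228 + 0.7573
Sum = 5.097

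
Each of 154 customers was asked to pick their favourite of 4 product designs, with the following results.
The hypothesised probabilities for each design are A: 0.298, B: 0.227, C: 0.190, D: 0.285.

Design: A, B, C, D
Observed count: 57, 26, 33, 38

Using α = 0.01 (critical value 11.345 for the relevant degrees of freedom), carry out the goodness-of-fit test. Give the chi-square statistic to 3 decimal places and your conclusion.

6.253; do not reject

Expected counts E_i = n·p_i: 154×0.298 = 45.892, 154×0.227 = 34.958, 154×0.190 = 29.26, 154×0.285 = 43.89.
χ² = (57−45.892)²/45.892 + (26−34.958)²/34.958 + (33−29.26)²/29.26 + (38−43.89)²/43.89
   = 2.6887 + 2.2955 + 0.4780 + 0.7904
Sum = 6.253
df = 3. Since 6.253 < 11.345, we do not reject H₀.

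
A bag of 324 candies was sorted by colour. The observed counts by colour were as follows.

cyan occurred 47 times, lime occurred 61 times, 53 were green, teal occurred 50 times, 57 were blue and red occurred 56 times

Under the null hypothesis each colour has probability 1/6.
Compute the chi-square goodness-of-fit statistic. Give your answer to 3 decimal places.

2.370

Under H₀ each category has probability 1/6, so each expected count is 324/6 = 54.
χ² = (47−54)²/54 + (61−54)²/54 + (53−54)²/54 + (50−54)²/54 + (57−54)²/54 + (56−54)²/54
   = 0.9074 + 0.9074 + 0.0185 + 0.2963 + 0.1667 + 0.0741
Sum = 2.370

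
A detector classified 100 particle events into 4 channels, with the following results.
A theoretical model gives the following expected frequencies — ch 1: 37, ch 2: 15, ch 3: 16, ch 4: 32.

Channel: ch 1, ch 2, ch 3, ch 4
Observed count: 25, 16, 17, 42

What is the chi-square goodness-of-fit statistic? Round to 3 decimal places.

7.146

cat         O        E   (O−E)²/E
ch 1       25       37     3.8919
ch 2       16       15     0.0667
ch 3       17       16     0.0625
ch 4       42       32     3.1250
Sum = 7.146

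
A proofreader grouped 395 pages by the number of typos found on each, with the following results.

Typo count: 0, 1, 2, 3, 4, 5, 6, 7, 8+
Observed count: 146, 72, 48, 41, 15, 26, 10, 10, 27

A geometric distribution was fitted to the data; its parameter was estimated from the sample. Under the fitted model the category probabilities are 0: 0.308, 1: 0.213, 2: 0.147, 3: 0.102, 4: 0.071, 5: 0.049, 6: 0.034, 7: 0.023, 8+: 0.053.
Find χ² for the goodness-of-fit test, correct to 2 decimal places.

19.45

Expected counts E_i = n·p_i: 395×0.308 = 121.66, 395×0.213 = 84.135, 395×0.147 = 58.065, 395×0.102 = 40.29, 395×0.071 = 28.045, 395×0.049 = 19.355, 395×0.034 = 13.43, 395×0.023 = 9.085, 395×0.053 = 20.935.
0: (146 − 121.66)²/121.66 = 592.4356/121.66 = 4.870
1: (72 − 84.135)²/84.135 = 147.258225/84.135 = 1.750
2: (48 − 58.065)²/58.065 = 101.304225/58.065 = 1.745
3: (41 − 40.29)²/40.29 = 0.5041/40.29 = 0.013
4: (15 − 28.045)²/28.045 = 170.172025/28.045 = 6.068
5: (26 − 19.355)²/19.355 = 44.156025/19.355 = 2.281
6: (10 − 13.43)²/13.43 = 11.7649/13.43 = 0.876
7: (10 − 9.085)²/9.085 = 0.837225/9.085 = 0.092
8+: (27 − 20.935)²/20.935 = 36.784225/20.935 = 1.757
Sum = 19.45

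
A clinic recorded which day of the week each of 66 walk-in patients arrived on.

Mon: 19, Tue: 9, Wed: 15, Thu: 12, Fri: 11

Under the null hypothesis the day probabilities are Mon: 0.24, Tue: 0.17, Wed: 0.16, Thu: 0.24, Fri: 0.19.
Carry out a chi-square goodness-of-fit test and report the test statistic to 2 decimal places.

Expected counts E_i = n·p_i: 66×0.24 = 15.84, 66×0.17 = 11.22, 66×0.16 = 10.56, 66×0.24 = 15.84, 66×0.19 = 12.54.
cat         O        E   (O−E)²/E
Mon        19    15.84      0.630
Tue         9    11.22      0.439
Wed        15    10.56      1.867
Thu        12    15.84      0.931
Fri        11    12.54      0.189
Sum = 4.06

4.06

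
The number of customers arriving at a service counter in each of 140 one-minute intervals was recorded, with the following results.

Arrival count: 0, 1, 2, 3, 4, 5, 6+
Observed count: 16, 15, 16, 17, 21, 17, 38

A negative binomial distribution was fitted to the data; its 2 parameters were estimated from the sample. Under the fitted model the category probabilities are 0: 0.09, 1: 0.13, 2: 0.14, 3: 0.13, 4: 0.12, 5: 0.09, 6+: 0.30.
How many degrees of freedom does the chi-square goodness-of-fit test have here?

4

There are k = 7 categories and 2 parameters estimated from the data, so df = 7 − 1 − 2 = 4.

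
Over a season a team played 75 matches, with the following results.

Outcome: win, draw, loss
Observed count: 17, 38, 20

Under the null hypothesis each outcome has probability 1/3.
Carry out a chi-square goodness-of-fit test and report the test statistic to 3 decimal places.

10.320

Expected count for each of the 3 categories: 75/3 = 25.
win: (17 − 25)²/25 = 64/25 = 2.5600
draw: (38 − 25)²/25 = 169/25 = 6.7600
loss: (20 − 25)²/25 = 25/25 = 1.0000
Sum = 10.320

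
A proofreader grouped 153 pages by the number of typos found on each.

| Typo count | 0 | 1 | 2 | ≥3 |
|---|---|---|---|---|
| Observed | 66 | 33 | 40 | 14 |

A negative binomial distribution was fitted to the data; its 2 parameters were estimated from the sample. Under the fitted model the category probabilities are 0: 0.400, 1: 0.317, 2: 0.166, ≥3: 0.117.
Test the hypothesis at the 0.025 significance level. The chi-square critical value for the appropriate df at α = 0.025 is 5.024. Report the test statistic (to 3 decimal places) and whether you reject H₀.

14.576; reject

Expected counts E_i = n·p_i: 153×0.400 = 61.2, 153×0.317 = 48.501, 153×0.166 = 25.398, 153×0.117 = 17.901.
χ² = (66−61.2)²/61.2 + (33−48.501)²/48.501 + (40−25.398)²/25.398 + (14−17.901)²/17.901
   = 0.3765 + 4.9541 + 8.3951 + 0.8501
Sum = 14.576
df = 1. Since 14.576 > 5.024, we reject H₀.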